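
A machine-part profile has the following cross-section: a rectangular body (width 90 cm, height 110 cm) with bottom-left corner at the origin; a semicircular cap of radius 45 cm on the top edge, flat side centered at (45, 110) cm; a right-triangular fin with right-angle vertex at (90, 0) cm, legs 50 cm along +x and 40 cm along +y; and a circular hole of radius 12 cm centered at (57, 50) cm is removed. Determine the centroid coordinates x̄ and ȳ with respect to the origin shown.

x̄ = 49.13 cm, ȳ = 69.40 cm

Part | A | x̄ᵢ | ȳᵢ | A·x̄ᵢ | A·ȳᵢ
rectangular body | 9900.00 | 45.00 | 55.00 | 445500.00 | 544500.00
semicircular top | 3180.86 | 45.00 | 129.10 | 143138.82 | 410644.88
triangular fin | 1000.00 | 106.67 | 13.33 | 106666.67 | 13333.33
hole | -452.39 | 57.00 | 50.00 | -25786.19 | -22619.47
Σ | 13628.47 |  |  | 669519.29 | 945858.75
x̄ = 669519.29 / 13628.47 = 49.13 cm
ȳ = 945858.75 / 13628.47 = 69.40 cm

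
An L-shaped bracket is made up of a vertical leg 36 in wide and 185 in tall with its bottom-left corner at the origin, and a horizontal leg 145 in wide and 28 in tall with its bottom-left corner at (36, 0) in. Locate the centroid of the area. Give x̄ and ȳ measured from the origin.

x̄ = 52.28 in, ȳ = 62.77 in

vertical leg: A = 36 × 185 = 6660.00, centroid at (18.00, 92.50).
horizontal leg: A = 145 × 28 = 4060.00, centroid at (108.50, 14.00).
ΣA = 10720.00 in², ΣAx̄ = 560390.00 in³, ΣAȳ = 672890.00 in³.
x̄ = 560390.00/10720.00 = 52.28 in; ȳ = 672890.00/10720.00 = 62.77 in.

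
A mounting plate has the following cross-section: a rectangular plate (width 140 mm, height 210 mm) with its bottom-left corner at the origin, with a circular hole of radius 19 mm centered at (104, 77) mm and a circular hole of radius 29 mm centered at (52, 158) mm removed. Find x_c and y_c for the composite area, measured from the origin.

x_c = 70.35 mm, y_c = 100.77 mm

plate: A = 140 × 210 = 29400.00, centroid at (70.00, 105.00).
hole 1: A = −π·19² = -1134.11, centroid at (104.00, 77.00).
hole 2: A = −π·29² = -2642.08, centroid at (52.00, 158.00).
ΣA = 25623.81 mm²
ΣAx_c = (29400.00)(70.00) + (-1134.11)(104.00) + (-2642.08)(52.00) = 1802663.92 mm³
ΣAy_c = (29400.00)(105.00) + (-1134.11)(77.00) + (-2642.08)(158.00) = 2582224.60 mm³
x_c = 1802663.92 / 25623.81 = 70.35 mm
y_c = 2582224.60 / 25623.81 = 100.77 mm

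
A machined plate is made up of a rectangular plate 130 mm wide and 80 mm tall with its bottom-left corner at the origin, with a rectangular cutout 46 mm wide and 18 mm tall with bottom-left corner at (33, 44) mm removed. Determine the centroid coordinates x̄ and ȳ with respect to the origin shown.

Part | A | x̄ᵢ | ȳᵢ | A·x̄ᵢ | A·ȳᵢ
plate | 10400.00 | 65.00 | 40.00 | 676000.00 | 416000.00
hole | -828.00 | 56.00 | 53.00 | -46368.00 | -43884.00
Σ | 9572.00 |  |  | 629632.00 | 372116.00
x̄ = 629632.00 / 9572.00 = 65.78 mm
ȳ = 372116.00 / 9572.00 = 38.88 mm

x̄ = 65.78 mm, ȳ = 38.88 mm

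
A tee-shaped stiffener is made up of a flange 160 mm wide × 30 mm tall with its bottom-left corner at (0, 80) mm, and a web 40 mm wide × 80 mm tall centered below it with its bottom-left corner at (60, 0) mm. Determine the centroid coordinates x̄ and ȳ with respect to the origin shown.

Part | A | x̄ᵢ | ȳᵢ | A·x̄ᵢ | A·ȳᵢ
web | 3200.00 | 80.00 | 40.00 | 256000.00 | 128000.00
flange | 4800.00 | 80.00 | 95.00 | 384000.00 | 456000.00
Σ | 8000.00 |  |  | 640000.00 | 584000.00
x̄ = 640000.00 / 8000.00 = 80.00 mm
ȳ = 584000.00 / 8000.00 = 73.00 mm

x̄ = 80.00 mm, ȳ = 73.00 mm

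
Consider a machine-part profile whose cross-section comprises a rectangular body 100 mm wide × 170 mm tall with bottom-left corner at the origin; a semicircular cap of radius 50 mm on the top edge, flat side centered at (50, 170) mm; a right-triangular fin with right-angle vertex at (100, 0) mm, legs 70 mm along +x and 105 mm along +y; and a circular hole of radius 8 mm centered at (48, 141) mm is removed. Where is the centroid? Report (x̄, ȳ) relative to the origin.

x̄ = 61.06 mm, ȳ = 94.10 mm

rectangular body: A = 100 × 170 = 17000.00, centroid at (50.00, 85.00).
semicircular top: A = ½π·50² = 3926.99, centroid at (50.00, 191.22).
triangular fin: A = ½·70·105 = 3675.00, centroid at (123.33, 35.00).
hole: A = −π·8² = -201.06, centroid at (48.00, 141.00).
ΣA = 24400.93 mm²
ΣAx̄ = (17000.00)(50.00) + (3926.99)(50.00) + (3675.00)(123.33) + (-201.06)(48.00) = 1489948.57 mm³
ΣAȳ = (17000.00)(85.00) + (3926.99)(191.22) + (3675.00)(35.00) + (-201.06)(141.00) = 2296197.04 mm³
x̄ = 1489948.57 / 24400.93 = 61.06 mm
ȳ = 2296197.04 / 24400.93 = 94.10 mm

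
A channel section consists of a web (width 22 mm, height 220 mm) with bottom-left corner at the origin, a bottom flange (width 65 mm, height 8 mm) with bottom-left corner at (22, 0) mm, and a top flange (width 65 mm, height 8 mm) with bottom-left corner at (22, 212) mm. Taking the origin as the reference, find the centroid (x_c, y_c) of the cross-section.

x_c = 18.69 mm, y_c = 110.00 mm

web: A = 22 × 220 = 4840.00, centroid at (11.00, 110.00).
bottom flange: A = 65 × 8 = 520.00, centroid at (54.50, 4.00).
top flange: A = 65 × 8 = 520.00, centroid at (54.50, 216.00).
ΣA = 5880.00 mm²
ΣAx_c = (4840.00)(11.00) + (520.00)(54.50) + (520.00)(54.50) = 109920.00 mm³
ΣAy_c = (4840.00)(110.00) + (520.00)(4.00) + (520.00)(216.00) = 646800.00 mm³
x_c = 109920.00 / 5880.00 = 18.69 mm
y_c = 646800.00 / 5880.00 = 110.00 mm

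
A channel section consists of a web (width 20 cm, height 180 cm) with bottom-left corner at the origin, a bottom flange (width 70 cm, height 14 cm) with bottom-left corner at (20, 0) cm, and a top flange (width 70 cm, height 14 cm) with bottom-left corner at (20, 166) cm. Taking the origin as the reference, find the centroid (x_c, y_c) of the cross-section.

Part | A | x̄ᵢ | ȳᵢ | A·x̄ᵢ | A·ȳᵢ
web | 3600.00 | 10.00 | 90.00 | 36000.00 | 324000.00
bottom flange | 980.00 | 55.00 | 7.00 | 53900.00 | 6860.00
top flange | 980.00 | 55.00 | 173.00 | 53900.00 | 169540.00
Σ | 5560.00 |  |  | 143800.00 | 500400.00
x_c = 143800.00 / 5560.00 = 25.86 cm
y_c = 500400.00 / 5560.00 = 90.00 cm

x_c = 25.86 cm, y_c = 90.00 cm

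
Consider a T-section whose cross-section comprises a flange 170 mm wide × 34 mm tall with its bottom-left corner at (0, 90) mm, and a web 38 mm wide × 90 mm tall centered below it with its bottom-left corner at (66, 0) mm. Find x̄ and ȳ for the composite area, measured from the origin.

Part | A | x̄ᵢ | ȳᵢ | A·x̄ᵢ | A·ȳᵢ
web | 3420.00 | 85.00 | 45.00 | 290700.00 | 153900.00
flange | 5780.00 | 85.00 | 107.00 | 491300.00 | 618460.00
Σ | 9200.00 |  |  | 782000.00 | 772360.00
x̄ = 782000.00 / 9200.00 = 85.00 mm
ȳ = 772360.00 / 9200.00 = 83.95 mm

x̄ = 85.00 mm, ȳ = 83.95 mm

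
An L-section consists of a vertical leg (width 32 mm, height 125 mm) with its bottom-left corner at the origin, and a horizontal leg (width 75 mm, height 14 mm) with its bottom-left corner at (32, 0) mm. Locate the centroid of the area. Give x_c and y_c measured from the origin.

x_c = 27.12 mm, y_c = 50.96 mm

vertical leg: A = 32 × 125 = 4000.00, centroid at (16.00, 62.50).
horizontal leg: A = 75 × 14 = 1050.00, centroid at (69.50, 7.00).
ΣA = 5050.00 mm², ΣAx_c = 136975.00 mm³, ΣAy_c = 257350.00 mm³.
x_c = 136975.00/5050.00 = 27.12 mm; y_c = 257350.00/5050.00 = 50.96 mm.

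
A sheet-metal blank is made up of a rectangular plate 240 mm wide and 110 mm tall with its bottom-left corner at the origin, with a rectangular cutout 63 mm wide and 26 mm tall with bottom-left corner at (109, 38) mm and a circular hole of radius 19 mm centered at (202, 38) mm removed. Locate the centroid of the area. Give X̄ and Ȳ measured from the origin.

X̄ = 114.64 mm, Ȳ = 56.09 mm

plate: A = 240 × 110 = 26400.00, centroid at (120.00, 55.00).
hole 1: A = −(63 × 26) = -1638.00, centroid at (140.50, 51.00).
hole 2: A = −π·19² = -1134.11, centroid at (202.00, 38.00).
ΣA = 23627.89 mm²
ΣAX̄ = (26400.00)(120.00) + (-1638.00)(140.50) + (-1134.11)(202.00) = 2708769.78 mm³
ΣAȲ = (26400.00)(55.00) + (-1638.00)(51.00) + (-1134.11)(38.00) = 1325365.63 mm³
X̄ = 2708769.78 / 23627.89 = 114.64 mm
Ȳ = 1325365.63 / 23627.89 = 56.09 mm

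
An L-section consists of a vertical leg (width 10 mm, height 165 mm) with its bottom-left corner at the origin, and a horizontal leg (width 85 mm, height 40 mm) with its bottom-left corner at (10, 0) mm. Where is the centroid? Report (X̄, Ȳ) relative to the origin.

X̄ = 36.98 mm, Ȳ = 40.42 mm

Part | A | x̄ᵢ | ȳᵢ | A·x̄ᵢ | A·ȳᵢ
vertical leg | 1650.00 | 5.00 | 82.50 | 8250.00 | 136125.00
horizontal leg | 3400.00 | 52.50 | 20.00 | 178500.00 | 68000.00
Σ | 5050.00 |  |  | 186750.00 | 204125.00
X̄ = 186750.00 / 5050.00 = 36.98 mm
Ȳ = 204125.00 / 5050.00 = 40.42 mm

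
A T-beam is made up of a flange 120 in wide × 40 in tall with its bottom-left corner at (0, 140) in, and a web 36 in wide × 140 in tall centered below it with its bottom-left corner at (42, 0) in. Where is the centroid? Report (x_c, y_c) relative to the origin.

web: A = 36 × 140 = 5040.00, centroid at (60.00, 70.00).
flange: A = 120 × 40 = 4800.00, centroid at (60.00, 160.00).
ΣA = 9840.00 in²
ΣAx_c = (5040.00)(60.00) + (4800.00)(60.00) = 590400.00 in³
ΣAy_c = (5040.00)(70.00) + (4800.00)(160.00) = 1120800.00 in³
x_c = 590400.00 / 9840.00 = 60.00 in
y_c = 1120800.00 / 9840.00 = 113.90 in

x_c = 60.00 in, y_c = 113.90 in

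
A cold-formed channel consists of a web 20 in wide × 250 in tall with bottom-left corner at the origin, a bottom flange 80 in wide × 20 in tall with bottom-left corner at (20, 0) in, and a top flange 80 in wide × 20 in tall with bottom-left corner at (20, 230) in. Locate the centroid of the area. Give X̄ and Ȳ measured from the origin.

X̄ = 29.51 in, Ȳ = 125.00 in

web: A = 20 × 250 = 5000.00, centroid at (10.00, 125.00).
bottom flange: A = 80 × 20 = 1600.00, centroid at (60.00, 10.00).
top flange: A = 80 × 20 = 1600.00, centroid at (60.00, 240.00).
ΣA = 8200.00 in², ΣAX̄ = 242000.00 in³, ΣAȲ = 1025000.00 in³.
X̄ = 242000.00/8200.00 = 29.51 in; Ȳ = 1025000.00/8200.00 = 125.00 in.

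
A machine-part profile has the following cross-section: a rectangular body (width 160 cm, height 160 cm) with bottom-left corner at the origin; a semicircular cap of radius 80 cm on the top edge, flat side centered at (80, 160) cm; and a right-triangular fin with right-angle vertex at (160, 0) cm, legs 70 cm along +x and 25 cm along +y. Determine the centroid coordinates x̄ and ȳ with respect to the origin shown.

rectangular body: A = 160 × 160 = 25600.00, centroid at (80.00, 80.00).
semicircular top: A = ½π·80² = 10053.10, centroid at (80.00, 193.95).
triangular fin: A = ½·70·25 = 875.00, centroid at (183.33, 8.33).
ΣA = 36528.10 cm²
ΣAx̄ = (25600.00)(80.00) + (10053.10)(80.00) + (875.00)(183.33) = 3012664.39 cm³
ΣAȳ = (25600.00)(80.00) + (10053.10)(193.95) + (875.00)(8.33) = 4005120.44 cm³
x̄ = 3012664.39 / 36528.10 = 82.48 cm
ȳ = 4005120.44 / 36528.10 = 109.64 cm

x̄ = 82.48 cm, ȳ = 109.64 cm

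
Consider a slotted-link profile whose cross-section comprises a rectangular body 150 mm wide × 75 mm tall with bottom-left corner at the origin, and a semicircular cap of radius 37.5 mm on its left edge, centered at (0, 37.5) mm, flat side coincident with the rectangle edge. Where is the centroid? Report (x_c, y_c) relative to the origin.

x_c = 60.08 mm, y_c = 37.50 mm

rectangular body: A = 150 × 75 = 11250.00, centroid at (75.00, 37.50).
semicircular end: A = ½π·37.5² = 2208.93, centroid at (-15.92, 37.50).
ΣA = 13458.93 mm²
ΣAx_c = (11250.00)(75.00) + (2208.93)(-15.92) = 808593.75 mm³
ΣAy_c = (11250.00)(37.50) + (2208.93)(37.50) = 504709.96 mm³
x_c = 808593.75 / 13458.93 = 60.08 mm
y_c = 504709.96 / 13458.93 = 37.50 mm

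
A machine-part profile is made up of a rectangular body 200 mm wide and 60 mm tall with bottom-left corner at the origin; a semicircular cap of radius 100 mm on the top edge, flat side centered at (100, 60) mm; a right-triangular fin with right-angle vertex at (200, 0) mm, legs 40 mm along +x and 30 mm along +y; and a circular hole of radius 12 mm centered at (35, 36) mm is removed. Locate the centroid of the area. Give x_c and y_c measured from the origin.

rectangular body: A = 200 × 60 = 12000.00, centroid at (100.00, 30.00).
semicircular top: A = ½π·100² = 15707.96, centroid at (100.00, 102.44).
triangular fin: A = ½·40·30 = 600.00, centroid at (213.33, 10.00).
hole: A = −π·12² = -452.39, centroid at (35.00, 36.00).
ΣA = 27855.57 mm², ΣAx_c = 2882962.70 mm³, ΣAy_c = 1958858.45 mm³.
x_c = 2882962.70/27855.57 = 103.50 mm; y_c = 1958858.45/27855.57 = 70.32 mm.

x_c = 103.50 mm, y_c = 70.32 mm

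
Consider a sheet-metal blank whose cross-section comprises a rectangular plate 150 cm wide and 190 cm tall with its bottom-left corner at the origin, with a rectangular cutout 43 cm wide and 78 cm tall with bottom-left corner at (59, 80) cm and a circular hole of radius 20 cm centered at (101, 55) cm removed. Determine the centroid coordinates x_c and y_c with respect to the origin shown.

plate: A = 150 × 190 = 28500.00, centroid at (75.00, 95.00).
hole 1: A = −(43 × 78) = -3354.00, centroid at (80.50, 119.00).
hole 2: A = −π·20² = -1256.64, centroid at (101.00, 55.00).
ΣA = 23889.36 cm²
ΣAx_c = (28500.00)(75.00) + (-3354.00)(80.50) + (-1256.64)(101.00) = 1740582.66 cm³
ΣAy_c = (28500.00)(95.00) + (-3354.00)(119.00) + (-1256.64)(55.00) = 2239258.96 cm³
x_c = 1740582.66 / 23889.36 = 72.86 cm
y_c = 2239258.96 / 23889.36 = 93.73 cm

x_c = 72.86 cm, y_c = 93.73 cm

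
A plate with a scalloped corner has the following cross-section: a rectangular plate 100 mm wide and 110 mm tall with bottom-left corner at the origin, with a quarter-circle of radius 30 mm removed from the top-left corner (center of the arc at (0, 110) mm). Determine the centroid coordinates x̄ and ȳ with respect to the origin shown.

Part | A | x̄ᵢ | ȳᵢ | A·x̄ᵢ | A·ȳᵢ
plate | 11000.00 | 50.00 | 55.00 | 550000.00 | 605000.00
removed quarter-circle | -706.86 | 12.73 | 97.27 | -9000.00 | -68754.42
Σ | 10293.14 |  |  | 541000.00 | 536245.58
x̄ = 541000.00 / 10293.14 = 52.56 mm
ȳ = 536245.58 / 10293.14 = 52.10 mm

x̄ = 52.56 mm, ȳ = 52.10 mm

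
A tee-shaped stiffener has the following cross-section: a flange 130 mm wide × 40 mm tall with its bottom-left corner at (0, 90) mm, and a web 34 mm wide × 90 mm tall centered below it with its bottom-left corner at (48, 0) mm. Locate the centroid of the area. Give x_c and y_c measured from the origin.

x_c = 65.00 mm, y_c = 85.92 mm

Part | A | x̄ᵢ | ȳᵢ | A·x̄ᵢ | A·ȳᵢ
web | 3060.00 | 65.00 | 45.00 | 198900.00 | 137700.00
flange | 5200.00 | 65.00 | 110.00 | 338000.00 | 572000.00
Σ | 8260.00 |  |  | 536900.00 | 709700.00
x_c = 536900.00 / 8260.00 = 65.00 mm
y_c = 709700.00 / 8260.00 = 85.92 mm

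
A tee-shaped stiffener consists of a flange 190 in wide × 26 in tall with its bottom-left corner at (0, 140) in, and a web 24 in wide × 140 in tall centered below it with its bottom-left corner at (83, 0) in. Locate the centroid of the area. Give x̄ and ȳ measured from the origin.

x̄ = 95.00 in, ȳ = 119.40 in

Part | A | x̄ᵢ | ȳᵢ | A·x̄ᵢ | A·ȳᵢ
web | 3360.00 | 95.00 | 70.00 | 319200.00 | 235200.00
flange | 4940.00 | 95.00 | 153.00 | 469300.00 | 755820.00
Σ | 8300.00 |  |  | 788500.00 | 991020.00
x̄ = 788500.00 / 8300.00 = 95.00 in
ȳ = 991020.00 / 8300.00 = 119.40 in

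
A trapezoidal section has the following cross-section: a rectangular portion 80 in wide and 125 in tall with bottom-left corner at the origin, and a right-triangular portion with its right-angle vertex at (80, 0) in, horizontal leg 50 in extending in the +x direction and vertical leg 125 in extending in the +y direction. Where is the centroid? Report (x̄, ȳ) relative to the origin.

x̄ = 53.49 in, ȳ = 57.54 in

Part | A | x̄ᵢ | ȳᵢ | A·x̄ᵢ | A·ȳᵢ
rectangular portion | 10000.00 | 40.00 | 62.50 | 400000.00 | 625000.00
triangular portion | 3125.00 | 96.67 | 41.67 | 302083.33 | 130208.33
Σ | 13125.00 |  |  | 702083.33 | 755208.33
x̄ = 702083.33 / 13125.00 = 53.49 in
ȳ = 755208.33 / 13125.00 = 57.54 in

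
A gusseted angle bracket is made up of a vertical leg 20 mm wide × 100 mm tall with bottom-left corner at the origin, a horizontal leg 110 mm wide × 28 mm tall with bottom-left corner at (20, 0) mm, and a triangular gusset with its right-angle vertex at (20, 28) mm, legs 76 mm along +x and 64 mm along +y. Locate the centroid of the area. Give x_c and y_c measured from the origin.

vertical leg: A = 20 × 100 = 2000.00, centroid at (10.00, 50.00).
horizontal leg: A = 110 × 28 = 3080.00, centroid at (75.00, 14.00).
gusset: A = ½·76·64 = 2432.00, centroid at (45.33, 49.33).
ΣA = 7512.00 mm², ΣAx_c = 361250.67 mm³, ΣAy_c = 263098.67 mm³.
x_c = 361250.67/7512.00 = 48.09 mm; y_c = 263098.67/7512.00 = 35.02 mm.

x_c = 48.09 mm, y_c = 35.02 mm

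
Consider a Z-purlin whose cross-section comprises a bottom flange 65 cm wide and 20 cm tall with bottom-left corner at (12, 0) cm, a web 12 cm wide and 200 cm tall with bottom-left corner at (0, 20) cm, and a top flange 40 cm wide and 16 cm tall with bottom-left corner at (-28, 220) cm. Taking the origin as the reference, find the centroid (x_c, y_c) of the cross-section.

x_c = 15.47 cm, y_c = 102.98 cm

Part | A | x̄ᵢ | ȳᵢ | A·x̄ᵢ | A·ȳᵢ
bottom flange | 1300.00 | 44.50 | 10.00 | 57850.00 | 13000.00
web | 2400.00 | 6.00 | 120.00 | 14400.00 | 288000.00
top flange | 640.00 | -8.00 | 228.00 | -5120.00 | 145920.00
Σ | 4340.00 |  |  | 67130.00 | 446920.00
x_c = 67130.00 / 4340.00 = 15.47 cm
y_c = 446920.00 / 4340.00 = 102.98 cm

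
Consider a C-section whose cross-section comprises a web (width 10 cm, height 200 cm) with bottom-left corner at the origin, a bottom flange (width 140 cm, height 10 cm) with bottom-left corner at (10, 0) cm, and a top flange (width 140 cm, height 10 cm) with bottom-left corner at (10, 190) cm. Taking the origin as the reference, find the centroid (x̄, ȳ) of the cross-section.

x̄ = 48.75 cm, ȳ = 100.00 cm

web: A = 10 × 200 = 2000.00, centroid at (5.00, 100.00).
bottom flange: A = 140 × 10 = 1400.00, centroid at (80.00, 5.00).
top flange: A = 140 × 10 = 1400.00, centroid at (80.00, 195.00).
ΣA = 4800.00 cm²
ΣAx̄ = (2000.00)(5.00) + (1400.00)(80.00) + (1400.00)(80.00) = 234000.00 cm³
ΣAȳ = (2000.00)(100.00) + (1400.00)(5.00) + (1400.00)(195.00) = 480000.00 cm³
x̄ = 234000.00 / 4800.00 = 48.75 cm
ȳ = 480000.00 / 4800.00 = 100.00 cm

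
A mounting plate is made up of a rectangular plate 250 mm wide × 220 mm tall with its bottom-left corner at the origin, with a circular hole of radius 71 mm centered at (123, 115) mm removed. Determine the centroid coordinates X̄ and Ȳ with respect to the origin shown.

Part | A | x̄ᵢ | ȳᵢ | A·x̄ᵢ | A·ȳᵢ
plate | 55000.00 | 125.00 | 110.00 | 6875000.00 | 6050000.00
hole | -15836.77 | 123.00 | 115.00 | -1947922.53 | -1821228.39
Σ | 39163.23 |  |  | 4927077.47 | 4228771.61
X̄ = 4927077.47 / 39163.23 = 125.81 mm
Ȳ = 4228771.61 / 39163.23 = 107.98 mm

X̄ = 125.81 mm, Ȳ = 107.98 mm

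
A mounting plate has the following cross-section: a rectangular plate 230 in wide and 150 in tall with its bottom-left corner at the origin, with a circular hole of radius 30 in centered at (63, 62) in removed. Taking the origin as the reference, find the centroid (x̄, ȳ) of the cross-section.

x̄ = 119.64 in, ȳ = 76.16 in

plate: A = 230 × 150 = 34500.00, centroid at (115.00, 75.00).
hole: A = −π·30² = -2827.43, centroid at (63.00, 62.00).
ΣA = 31672.57 in²
ΣAx̄ = (34500.00)(115.00) + (-2827.43)(63.00) = 3789371.70 in³
ΣAȳ = (34500.00)(75.00) + (-2827.43)(62.00) = 2412199.13 in³
x̄ = 3789371.70 / 31672.57 = 119.64 in
ȳ = 2412199.13 / 31672.57 = 76.16 in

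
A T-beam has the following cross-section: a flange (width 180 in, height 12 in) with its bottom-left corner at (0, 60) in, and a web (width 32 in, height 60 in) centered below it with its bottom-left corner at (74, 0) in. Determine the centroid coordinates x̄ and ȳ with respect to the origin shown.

x̄ = 90.00 in, ȳ = 49.06 in

web: A = 32 × 60 = 1920.00, centroid at (90.00, 30.00).
flange: A = 180 × 12 = 2160.00, centroid at (90.00, 66.00).
ΣA = 4080.00 in², ΣAx̄ = 367200.00 in³, ΣAȳ = 200160.00 in³.
x̄ = 367200.00/4080.00 = 90.00 in; ȳ = 200160.00/4080.00 = 49.06 in.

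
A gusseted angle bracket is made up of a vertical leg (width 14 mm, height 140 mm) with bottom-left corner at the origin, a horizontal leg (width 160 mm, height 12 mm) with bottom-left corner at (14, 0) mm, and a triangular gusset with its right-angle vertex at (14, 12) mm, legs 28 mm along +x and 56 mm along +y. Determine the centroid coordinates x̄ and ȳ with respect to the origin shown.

x̄ = 45.56 mm, ȳ = 37.04 mm

Part | A | x̄ᵢ | ȳᵢ | A·x̄ᵢ | A·ȳᵢ
vertical leg | 1960.00 | 7.00 | 70.00 | 13720.00 | 137200.00
horizontal leg | 1920.00 | 94.00 | 6.00 | 180480.00 | 11520.00
gusset | 784.00 | 23.33 | 30.67 | 18293.33 | 24042.67
Σ | 4664.00 |  |  | 212493.33 | 172762.67
x̄ = 212493.33 / 4664.00 = 45.56 mm
ȳ = 172762.67 / 4664.00 = 37.04 mm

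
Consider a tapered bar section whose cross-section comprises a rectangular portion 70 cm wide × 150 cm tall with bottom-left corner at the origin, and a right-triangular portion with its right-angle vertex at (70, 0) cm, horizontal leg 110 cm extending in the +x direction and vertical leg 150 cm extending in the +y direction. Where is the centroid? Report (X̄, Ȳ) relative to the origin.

X̄ = 66.53 cm, Ȳ = 64.00 cm

Part | A | x̄ᵢ | ȳᵢ | A·x̄ᵢ | A·ȳᵢ
rectangular portion | 10500.00 | 35.00 | 75.00 | 367500.00 | 787500.00
triangular portion | 8250.00 | 106.67 | 50.00 | 880000.00 | 412500.00
Σ | 18750.00 |  |  | 1247500.00 | 1200000.00
X̄ = 1247500.00 / 18750.00 = 66.53 cm
Ȳ = 1200000.00 / 18750.00 = 64.00 cm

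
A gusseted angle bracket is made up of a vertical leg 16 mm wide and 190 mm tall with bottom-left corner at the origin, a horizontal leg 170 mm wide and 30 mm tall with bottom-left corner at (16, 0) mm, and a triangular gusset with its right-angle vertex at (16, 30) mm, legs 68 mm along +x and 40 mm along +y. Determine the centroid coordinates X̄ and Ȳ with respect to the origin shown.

X̄ = 62.32 mm, Ȳ = 44.66 mm

vertical leg: A = 16 × 190 = 3040.00, centroid at (8.00, 95.00).
horizontal leg: A = 170 × 30 = 5100.00, centroid at (101.00, 15.00).
gusset: A = ½·68·40 = 1360.00, centroid at (38.67, 43.33).
ΣA = 9500.00 mm²
ΣAX̄ = (3040.00)(8.00) + (5100.00)(101.00) + (1360.00)(38.67) = 592006.67 mm³
ΣAȲ = (3040.00)(95.00) + (5100.00)(15.00) + (1360.00)(43.33) = 424233.33 mm³
X̄ = 592006.67 / 9500.00 = 62.32 mm
Ȳ = 424233.33 / 9500.00 = 44.66 mm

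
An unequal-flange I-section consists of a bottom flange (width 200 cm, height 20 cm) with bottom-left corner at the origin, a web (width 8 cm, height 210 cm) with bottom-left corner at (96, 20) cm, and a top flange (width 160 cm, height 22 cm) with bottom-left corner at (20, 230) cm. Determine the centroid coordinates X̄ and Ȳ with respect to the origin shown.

bottom flange: A = 200 × 20 = 4000.00, centroid at (100.00, 10.00).
web: A = 8 × 210 = 1680.00, centroid at (100.00, 125.00).
top flange: A = 160 × 22 = 3520.00, centroid at (100.00, 241.00).
ΣA = 9200.00 cm²
ΣAX̄ = (4000.00)(100.00) + (1680.00)(100.00) + (3520.00)(100.00) = 920000.00 cm³
ΣAȲ = (4000.00)(10.00) + (1680.00)(125.00) + (3520.00)(241.00) = 1098320.00 cm³
X̄ = 920000.00 / 9200.00 = 100.00 cm
Ȳ = 1098320.00 / 9200.00 = 119.38 cm

X̄ = 100.00 cm, Ȳ = 119.38 cm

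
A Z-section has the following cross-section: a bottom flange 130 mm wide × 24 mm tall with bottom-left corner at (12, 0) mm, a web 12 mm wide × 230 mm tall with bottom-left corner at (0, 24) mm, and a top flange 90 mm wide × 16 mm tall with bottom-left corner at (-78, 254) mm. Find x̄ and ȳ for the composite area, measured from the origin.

x̄ = 28.59 mm, ȳ = 109.07 mm

bottom flange: A = 130 × 24 = 3120.00, centroid at (77.00, 12.00).
web: A = 12 × 230 = 2760.00, centroid at (6.00, 139.00).
top flange: A = 90 × 16 = 1440.00, centroid at (-33.00, 262.00).
ΣA = 7320.00 mm²
ΣAx̄ = (3120.00)(77.00) + (2760.00)(6.00) + (1440.00)(-33.00) = 209280.00 mm³
ΣAȳ = (3120.00)(12.00) + (2760.00)(139.00) + (1440.00)(262.00) = 798360.00 mm³
x̄ = 209280.00 / 7320.00 = 28.59 mm
ȳ = 798360.00 / 7320.00 = 109.07 mm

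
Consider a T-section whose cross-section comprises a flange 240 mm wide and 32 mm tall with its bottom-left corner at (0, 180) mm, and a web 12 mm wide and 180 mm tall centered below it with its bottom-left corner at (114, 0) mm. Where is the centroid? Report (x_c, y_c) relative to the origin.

x_c = 120.00 mm, y_c = 172.73 mm

web: A = 12 × 180 = 2160.00, centroid at (120.00, 90.00).
flange: A = 240 × 32 = 7680.00, centroid at (120.00, 196.00).
ΣA = 9840.00 mm², ΣAx_c = 1180800.00 mm³, ΣAy_c = 1699680.00 mm³.
x_c = 1180800.00/9840.00 = 120.00 mm; y_c = 1699680.00/9840.00 = 172.73 mm.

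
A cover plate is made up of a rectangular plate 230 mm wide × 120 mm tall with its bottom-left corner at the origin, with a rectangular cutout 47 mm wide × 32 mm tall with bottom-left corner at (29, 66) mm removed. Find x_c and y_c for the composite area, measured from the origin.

plate: A = 230 × 120 = 27600.00, centroid at (115.00, 60.00).
hole: A = −(47 × 32) = -1504.00, centroid at (52.50, 82.00).
ΣA = 26096.00 mm², ΣAx_c = 3095040.00 mm³, ΣAy_c = 1532672.00 mm³.
x_c = 3095040.00/26096.00 = 118.60 mm; y_c = 1532672.00/26096.00 = 58.73 mm.

x_c = 118.60 mm, y_c = 58.73 mm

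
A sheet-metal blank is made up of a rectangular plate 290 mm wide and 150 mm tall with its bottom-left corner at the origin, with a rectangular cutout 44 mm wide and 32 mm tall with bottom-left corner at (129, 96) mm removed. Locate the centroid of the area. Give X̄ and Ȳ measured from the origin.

plate: A = 290 × 150 = 43500.00, centroid at (145.00, 75.00).
hole: A = −(44 × 32) = -1408.00, centroid at (151.00, 112.00).
ΣA = 42092.00 mm², ΣAX̄ = 6094892.00 mm³, ΣAȲ = 3104804.00 mm³.
X̄ = 6094892.00/42092.00 = 144.80 mm; Ȳ = 3104804.00/42092.00 = 73.76 mm.

X̄ = 144.80 mm, Ȳ = 73.76 mm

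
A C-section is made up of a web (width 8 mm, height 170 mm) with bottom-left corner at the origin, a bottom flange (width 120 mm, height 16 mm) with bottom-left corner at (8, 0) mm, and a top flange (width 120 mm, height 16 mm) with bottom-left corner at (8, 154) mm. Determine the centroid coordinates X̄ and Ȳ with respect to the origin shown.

web: A = 8 × 170 = 1360.00, centroid at (4.00, 85.00).
bottom flange: A = 120 × 16 = 1920.00, centroid at (68.00, 8.00).
top flange: A = 120 × 16 = 1920.00, centroid at (68.00, 162.00).
ΣA = 5200.00 mm²
ΣAX̄ = (1360.00)(4.00) + (1920.00)(68.00) + (1920.00)(68.00) = 266560.00 mm³
ΣAȲ = (1360.00)(85.00) + (1920.00)(8.00) + (1920.00)(162.00) = 442000.00 mm³
X̄ = 266560.00 / 5200.00 = 51.26 mm
Ȳ = 442000.00 / 5200.00 = 85.00 mm

X̄ = 51.26 mm, Ȳ = 85.00 mm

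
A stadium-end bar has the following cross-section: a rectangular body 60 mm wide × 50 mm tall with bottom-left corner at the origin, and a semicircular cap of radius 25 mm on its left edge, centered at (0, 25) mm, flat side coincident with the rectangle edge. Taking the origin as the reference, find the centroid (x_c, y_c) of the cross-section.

rectangular body: A = 60 × 50 = 3000.00, centroid at (30.00, 25.00).
semicircular end: A = ½π·25² = 981.75, centroid at (-10.61, 25.00).
ΣA = 3981.75 mm²
ΣAx_c = (3000.00)(30.00) + (981.75)(-10.61) = 79583.33 mm³
ΣAy_c = (3000.00)(25.00) + (981.75)(25.00) = 99543.69 mm³
x_c = 79583.33 / 3981.75 = 19.99 mm
y_c = 99543.69 / 3981.75 = 25.00 mm

x_c = 19.99 mm, y_c = 25.00 mm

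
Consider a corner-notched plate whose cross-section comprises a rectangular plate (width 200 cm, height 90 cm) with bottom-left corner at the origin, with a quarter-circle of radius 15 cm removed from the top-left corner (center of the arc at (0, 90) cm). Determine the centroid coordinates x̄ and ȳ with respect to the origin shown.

x̄ = 100.93 cm, ȳ = 44.62 cm

plate: A = 200 × 90 = 18000.00, centroid at (100.00, 45.00).
removed quarter-circle: A = −¼π·15² = -176.71, centroid at (6.37, 83.63).
ΣA = 17823.29 cm²
ΣAx̄ = (18000.00)(100.00) + (-176.71)(6.37) = 1798875.00 cm³
ΣAȳ = (18000.00)(45.00) + (-176.71)(83.63) = 795220.69 cm³
x̄ = 1798875.00 / 17823.29 = 100.93 cm
ȳ = 795220.69 / 17823.29 = 44.62 cm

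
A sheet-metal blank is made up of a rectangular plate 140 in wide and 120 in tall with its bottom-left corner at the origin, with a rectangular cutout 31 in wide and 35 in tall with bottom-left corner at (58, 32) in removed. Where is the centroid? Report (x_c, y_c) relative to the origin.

x_c = 69.76 in, y_c = 60.72 in

Part | A | x̄ᵢ | ȳᵢ | A·x̄ᵢ | A·ȳᵢ
plate | 16800.00 | 70.00 | 60.00 | 1176000.00 | 1008000.00
hole | -1085.00 | 73.50 | 49.50 | -79747.50 | -53707.50
Σ | 15715.00 |  |  | 1096252.50 | 954292.50
x_c = 1096252.50 / 15715.00 = 69.76 in
y_c = 954292.50 / 15715.00 = 60.72 in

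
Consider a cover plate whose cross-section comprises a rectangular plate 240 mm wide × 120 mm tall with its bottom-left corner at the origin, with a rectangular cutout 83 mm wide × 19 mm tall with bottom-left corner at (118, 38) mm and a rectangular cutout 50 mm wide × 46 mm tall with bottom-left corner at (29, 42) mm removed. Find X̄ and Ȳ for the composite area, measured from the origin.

X̄ = 123.59 mm, Ȳ = 60.33 mm

plate: A = 240 × 120 = 28800.00, centroid at (120.00, 60.00).
hole 1: A = −(83 × 19) = -1577.00, centroid at (159.50, 47.50).
hole 2: A = −(50 × 46) = -2300.00, centroid at (54.00, 65.00).
ΣA = 24923.00 mm², ΣAX̄ = 3080268.50 mm³, ΣAȲ = 1503592.50 mm³.
X̄ = 3080268.50/24923.00 = 123.59 mm; Ȳ = 1503592.50/24923.00 = 60.33 mm.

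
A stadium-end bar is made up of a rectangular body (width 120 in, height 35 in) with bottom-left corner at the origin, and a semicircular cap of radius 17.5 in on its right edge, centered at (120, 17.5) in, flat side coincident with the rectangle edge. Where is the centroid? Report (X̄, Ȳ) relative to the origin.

Part | A | x̄ᵢ | ȳᵢ | A·x̄ᵢ | A·ȳᵢ
rectangular body | 4200.00 | 60.00 | 17.50 | 252000.00 | 73500.00
semicircular end | 481.06 | 127.43 | 17.50 | 61299.68 | 8418.49
Σ | 4681.06 |  |  | 313299.68 | 81918.49
X̄ = 313299.68 / 4681.06 = 66.93 in
Ȳ = 81918.49 / 4681.06 = 17.50 in

X̄ = 66.93 in, Ȳ = 17.50 in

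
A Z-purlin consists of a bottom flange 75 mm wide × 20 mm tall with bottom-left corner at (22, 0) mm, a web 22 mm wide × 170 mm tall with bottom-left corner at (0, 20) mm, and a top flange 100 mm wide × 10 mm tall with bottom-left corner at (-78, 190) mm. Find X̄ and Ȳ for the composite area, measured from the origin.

X̄ = 16.41 mm, Ȳ = 96.59 mm

bottom flange: A = 75 × 20 = 1500.00, centroid at (59.50, 10.00).
web: A = 22 × 170 = 3740.00, centroid at (11.00, 105.00).
top flange: A = 100 × 10 = 1000.00, centroid at (-28.00, 195.00).
ΣA = 6240.00 mm²
ΣAX̄ = (1500.00)(59.50) + (3740.00)(11.00) + (1000.00)(-28.00) = 102390.00 mm³
ΣAȲ = (1500.00)(10.00) + (3740.00)(105.00) + (1000.00)(195.00) = 602700.00 mm³
X̄ = 102390.00 / 6240.00 = 16.41 mm
Ȳ = 602700.00 / 6240.00 = 96.59 mm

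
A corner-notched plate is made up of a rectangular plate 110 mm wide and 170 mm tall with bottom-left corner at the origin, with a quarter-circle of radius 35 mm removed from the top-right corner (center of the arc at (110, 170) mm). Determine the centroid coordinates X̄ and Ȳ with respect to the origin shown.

plate: A = 110 × 170 = 18700.00, centroid at (55.00, 85.00).
removed quarter-circle: A = −¼π·35² = -962.11, centroid at (95.15, 155.15).
ΣA = 17737.89 mm², ΣAX̄ = 936959.26 mm³, ΣAȲ = 1440232.50 mm³.
X̄ = 936959.26/17737.89 = 52.82 mm; Ȳ = 1440232.50/17737.89 = 81.20 mm.

X̄ = 52.82 mm, Ȳ = 81.20 mm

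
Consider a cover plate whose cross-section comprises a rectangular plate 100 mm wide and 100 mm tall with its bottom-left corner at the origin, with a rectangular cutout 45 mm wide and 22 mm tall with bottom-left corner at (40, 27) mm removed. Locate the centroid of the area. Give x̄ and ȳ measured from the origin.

plate: A = 100 × 100 = 10000.00, centroid at (50.00, 50.00).
hole: A = −(45 × 22) = -990.00, centroid at (62.50, 38.00).
ΣA = 9010.00 mm², ΣAx̄ = 438125.00 mm³, ΣAȳ = 462380.00 mm³.
x̄ = 438125.00/9010.00 = 48.63 mm; ȳ = 462380.00/9010.00 = 51.32 mm.

x̄ = 48.63 mm, ȳ = 51.32 mm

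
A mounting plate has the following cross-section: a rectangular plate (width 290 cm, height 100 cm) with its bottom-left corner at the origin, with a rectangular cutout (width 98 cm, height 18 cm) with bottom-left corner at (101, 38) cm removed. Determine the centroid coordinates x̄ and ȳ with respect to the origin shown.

plate: A = 290 × 100 = 29000.00, centroid at (145.00, 50.00).
hole: A = −(98 × 18) = -1764.00, centroid at (150.00, 47.00).
ΣA = 27236.00 cm²
ΣAx̄ = (29000.00)(145.00) + (-1764.00)(150.00) = 3940400.00 cm³
ΣAȳ = (29000.00)(50.00) + (-1764.00)(47.00) = 1367092.00 cm³
x̄ = 3940400.00 / 27236.00 = 144.68 cm
ȳ = 1367092.00 / 27236.00 = 50.19 cm

x̄ = 144.68 cm, ȳ = 50.19 cm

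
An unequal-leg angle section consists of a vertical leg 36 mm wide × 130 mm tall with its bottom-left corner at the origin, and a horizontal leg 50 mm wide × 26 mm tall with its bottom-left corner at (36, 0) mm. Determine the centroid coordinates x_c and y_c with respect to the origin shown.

x_c = 27.35 mm, y_c = 53.70 mm

vertical leg: A = 36 × 130 = 4680.00, centroid at (18.00, 65.00).
horizontal leg: A = 50 × 26 = 1300.00, centroid at (61.00, 13.00).
ΣA = 5980.00 mm²
ΣAx_c = (4680.00)(18.00) + (1300.00)(61.00) = 163540.00 mm³
ΣAy_c = (4680.00)(65.00) + (1300.00)(13.00) = 321100.00 mm³
x_c = 163540.00 / 5980.00 = 27.35 mm
y_c = 321100.00 / 5980.00 = 53.70 mm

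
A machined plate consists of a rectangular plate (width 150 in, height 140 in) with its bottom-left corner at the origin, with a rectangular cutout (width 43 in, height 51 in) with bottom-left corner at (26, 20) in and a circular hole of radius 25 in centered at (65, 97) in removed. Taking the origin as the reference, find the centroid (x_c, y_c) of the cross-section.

x_c = 79.75 in, y_c = 70.04 in

plate: A = 150 × 140 = 21000.00, centroid at (75.00, 70.00).
hole 1: A = −(43 × 51) = -2193.00, centroid at (47.50, 45.50).
hole 2: A = −π·25² = -1963.50, centroid at (65.00, 97.00).
ΣA = 16843.50 in²
ΣAx_c = (21000.00)(75.00) + (-2193.00)(47.50) + (-1963.50)(65.00) = 1343205.30 in³
ΣAy_c = (21000.00)(70.00) + (-2193.00)(45.50) + (-1963.50)(97.00) = 1179759.45 in³
x_c = 1343205.30 / 16843.50 = 79.75 in
y_c = 1179759.45 / 16843.50 = 70.04 in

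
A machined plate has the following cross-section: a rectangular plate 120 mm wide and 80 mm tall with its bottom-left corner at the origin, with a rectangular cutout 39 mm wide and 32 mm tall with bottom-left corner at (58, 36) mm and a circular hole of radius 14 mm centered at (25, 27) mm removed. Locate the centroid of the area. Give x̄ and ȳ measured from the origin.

x̄ = 59.96 mm, ȳ = 39.10 mm

plate: A = 120 × 80 = 9600.00, centroid at (60.00, 40.00).
hole 1: A = −(39 × 32) = -1248.00, centroid at (77.50, 52.00).
hole 2: A = −π·14² = -615.75, centroid at (25.00, 27.00).
ΣA = 7736.25 mm², ΣAx̄ = 463886.20 mm³, ΣAȳ = 302478.69 mm³.
x̄ = 463886.20/7736.25 = 59.96 mm; ȳ = 302478.69/7736.25 = 39.10 mm.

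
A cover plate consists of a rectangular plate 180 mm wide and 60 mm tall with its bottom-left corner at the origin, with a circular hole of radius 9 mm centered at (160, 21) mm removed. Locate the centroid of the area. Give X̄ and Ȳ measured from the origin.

X̄ = 88.31 mm, Ȳ = 30.22 mm

plate: A = 180 × 60 = 10800.00, centroid at (90.00, 30.00).
hole: A = −π·9² = -254.47, centroid at (160.00, 21.00).
ΣA = 10545.53 mm²
ΣAX̄ = (10800.00)(90.00) + (-254.47)(160.00) = 931284.96 mm³
ΣAȲ = (10800.00)(30.00) + (-254.47)(21.00) = 318656.15 mm³
X̄ = 931284.96 / 10545.53 = 88.31 mm
Ȳ = 318656.15 / 10545.53 = 30.22 mm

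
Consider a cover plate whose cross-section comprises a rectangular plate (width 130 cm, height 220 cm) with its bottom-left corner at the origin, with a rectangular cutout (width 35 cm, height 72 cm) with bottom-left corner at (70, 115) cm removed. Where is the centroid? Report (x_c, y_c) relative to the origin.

plate: A = 130 × 220 = 28600.00, centroid at (65.00, 110.00).
hole: A = −(35 × 72) = -2520.00, centroid at (87.50, 151.00).
ΣA = 26080.00 cm²
ΣAx_c = (28600.00)(65.00) + (-2520.00)(87.50) = 1638500.00 cm³
ΣAy_c = (28600.00)(110.00) + (-2520.00)(151.00) = 2765480.00 cm³
x_c = 1638500.00 / 26080.00 = 62.83 cm
y_c = 2765480.00 / 26080.00 = 106.04 cm

x_c = 62.83 cm, y_c = 106.04 cm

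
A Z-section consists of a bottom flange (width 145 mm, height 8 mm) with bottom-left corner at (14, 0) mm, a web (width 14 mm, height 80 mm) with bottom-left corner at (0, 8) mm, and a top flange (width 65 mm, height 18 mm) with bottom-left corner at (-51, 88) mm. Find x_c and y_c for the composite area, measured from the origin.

x_c = 25.08 mm, y_c = 49.82 mm

bottom flange: A = 145 × 8 = 1160.00, centroid at (86.50, 4.00).
web: A = 14 × 80 = 1120.00, centroid at (7.00, 48.00).
top flange: A = 65 × 18 = 1170.00, centroid at (-18.50, 97.00).
ΣA = 3450.00 mm²
ΣAx_c = (1160.00)(86.50) + (1120.00)(7.00) + (1170.00)(-18.50) = 86535.00 mm³
ΣAy_c = (1160.00)(4.00) + (1120.00)(48.00) + (1170.00)(97.00) = 171890.00 mm³
x_c = 86535.00 / 3450.00 = 25.08 mm
y_c = 171890.00 / 3450.00 = 49.82 mm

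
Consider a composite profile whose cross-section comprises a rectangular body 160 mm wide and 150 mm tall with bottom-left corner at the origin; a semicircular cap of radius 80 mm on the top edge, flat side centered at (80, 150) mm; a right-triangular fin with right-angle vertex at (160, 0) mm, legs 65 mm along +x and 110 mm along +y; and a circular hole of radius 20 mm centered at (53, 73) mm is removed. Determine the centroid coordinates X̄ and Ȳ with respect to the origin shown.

X̄ = 90.93 mm, Ȳ = 101.42 mm

rectangular body: A = 160 × 150 = 24000.00, centroid at (80.00, 75.00).
semicircular top: A = ½π·80² = 10053.10, centroid at (80.00, 183.95).
triangular fin: A = ½·65·110 = 3575.00, centroid at (181.67, 36.67).
hole: A = −π·20² = -1256.64, centroid at (53.00, 73.00).
ΣA = 36371.46 mm²
ΣAX̄ = (24000.00)(80.00) + (10053.10)(80.00) + (3575.00)(181.67) + (-1256.64)(53.00) = 3307104.29 mm³
ΣAȲ = (24000.00)(75.00) + (10053.10)(183.95) + (3575.00)(36.67) + (-1256.64)(73.00) = 3688646.63 mm³
X̄ = 3307104.29 / 36371.46 = 90.93 mm
Ȳ = 3688646.63 / 36371.46 = 101.42 mm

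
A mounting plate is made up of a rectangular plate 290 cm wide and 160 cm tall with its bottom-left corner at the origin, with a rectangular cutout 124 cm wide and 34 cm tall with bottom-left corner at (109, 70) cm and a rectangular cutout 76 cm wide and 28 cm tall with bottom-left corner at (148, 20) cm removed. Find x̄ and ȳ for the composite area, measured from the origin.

x̄ = 140.09 cm, ȳ = 81.71 cm

plate: A = 290 × 160 = 46400.00, centroid at (145.00, 80.00).
hole 1: A = −(124 × 34) = -4216.00, centroid at (171.00, 87.00).
hole 2: A = −(76 × 28) = -2128.00, centroid at (186.00, 34.00).
ΣA = 40056.00 cm², ΣAx̄ = 5611256.00 cm³, ΣAȳ = 3272856.00 cm³.
x̄ = 5611256.00/40056.00 = 140.09 cm; ȳ = 3272856.00/40056.00 = 81.71 cm.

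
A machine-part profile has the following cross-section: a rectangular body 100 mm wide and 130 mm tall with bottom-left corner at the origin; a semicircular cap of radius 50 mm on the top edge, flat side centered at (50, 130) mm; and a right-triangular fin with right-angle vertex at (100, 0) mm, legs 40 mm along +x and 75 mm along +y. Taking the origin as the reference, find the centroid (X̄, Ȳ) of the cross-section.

X̄ = 55.16 mm, Ȳ = 80.12 mm

rectangular body: A = 100 × 130 = 13000.00, centroid at (50.00, 65.00).
semicircular top: A = ½π·50² = 3926.99, centroid at (50.00, 151.22).
triangular fin: A = ½·40·75 = 1500.00, centroid at (113.33, 25.00).
ΣA = 18426.99 mm², ΣAX̄ = 1016349.54 mm³, ΣAȲ = 1476342.14 mm³.
X̄ = 1016349.54/18426.99 = 55.16 mm; Ȳ = 1476342.14/18426.99 = 80.12 mm.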